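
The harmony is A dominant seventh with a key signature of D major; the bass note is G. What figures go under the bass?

4/2

G is the seventh of A dominant seventh, so the chord is in third inversion.
A seventh chord in third inversion is figured 6/4/2, conventionally abbreviated 4/2.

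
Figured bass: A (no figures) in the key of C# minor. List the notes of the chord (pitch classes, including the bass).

A, C#, E

An unfigured bass implies 5/3.
A third above A in this key is C#.
A fifth above A in this key is E.
Together with the bass A, this spells A major in root position.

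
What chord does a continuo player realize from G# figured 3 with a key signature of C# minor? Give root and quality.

G# minor

The figures 3 indicate a triad in root position.
In root position the bass is the root, so the root is G#.
The chord tones are G#, B, D#, giving G# minor.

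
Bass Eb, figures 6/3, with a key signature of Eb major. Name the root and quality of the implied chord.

C minor

The figures 6/3 indicate a triad in first inversion.
In first inversion the root lies a sixth above the bass: a sixth above Eb in Eb major is C.
The chord tones are Eb, G, C, giving C minor.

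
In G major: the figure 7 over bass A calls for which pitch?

G

Counting 6 letter steps above A lands on G; in G major, that letter is G.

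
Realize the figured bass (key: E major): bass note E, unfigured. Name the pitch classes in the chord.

E, G#, B

An unfigured bass implies 5/3.
A third above E in this key is G#.
A fifth above E in this key is B.
Together with the bass E, this spells E major in root position.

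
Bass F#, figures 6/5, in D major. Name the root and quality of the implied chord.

D major seventh

The figures 6/5 indicate a seventh chord in first inversion.
In first inversion the root lies a sixth above the bass: a sixth above F# in D major is D.
The chord tones are F#, A, C#, D, giving D major seventh.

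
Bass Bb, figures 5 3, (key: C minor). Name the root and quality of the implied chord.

The figures 5 3 indicate a triad in root position.
In root position the bass is the root, so the root is Bb.
The chord tones are Bb, D, F, giving Bb major.

Bb major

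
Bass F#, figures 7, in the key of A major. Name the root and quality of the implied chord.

F# minor seventh

The figures 7 indicate a seventh chord in root position.
In root position the bass is the root, so the root is F#.
The chord tones are F#, A, C#, E, giving F# minor seventh.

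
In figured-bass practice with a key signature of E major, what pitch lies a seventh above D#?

C#

Counting 6 letter steps above D# lands on C; in E major, that letter is C#.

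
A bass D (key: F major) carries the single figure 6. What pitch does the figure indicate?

Bb

Counting 5 letter steps above D lands on B; in F major, that letter is Bb.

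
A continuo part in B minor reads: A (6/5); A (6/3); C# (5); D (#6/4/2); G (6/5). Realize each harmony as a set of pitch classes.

A, C#, E, F# | A, C#, F# | C#, E, G | D, E, G, B# | G, B, D, E

A (6/5/3): A, C#, E, F#.
A (6/3): A, C#, F#.
C# (5/3): C#, E, G.
D (#6/4/2): D, E, G, B#.
G (6/5/3): G, B, D, E.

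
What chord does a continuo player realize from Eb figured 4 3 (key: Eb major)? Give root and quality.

Ab major seventh

The figures 4 3 indicate a seventh chord in second inversion.
In second inversion the root lies a fourth above the bass: a fourth above Eb in Eb major is Ab.
The chord tones are Eb, G, Ab, C, giving Ab major seventh.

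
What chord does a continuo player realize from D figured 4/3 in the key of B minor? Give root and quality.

G major seventh

The figures 4/3 indicate a seventh chord in second inversion.
In second inversion the root lies a fourth above the bass: a fourth above D in B minor is G.
The chord tones are D, F#, G, B, giving G major seventh.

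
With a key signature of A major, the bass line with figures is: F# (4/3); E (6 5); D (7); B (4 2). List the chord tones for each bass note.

F# (6/4/3): F#, A, B, D.
E (6/5/3): E, G#, B, C#.
D (7/5/3): D, F#, A, C#.
B (6/4/2): B, C#, E, G#.

F#, A, B, D | E, G#, B, C# | D, F#, A, C# | B, C#, E, G#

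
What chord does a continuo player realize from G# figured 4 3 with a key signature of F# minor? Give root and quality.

The figures 4 3 indicate a seventh chord in second inversion.
In second inversion the root lies a fourth above the bass: a fourth above G# in F# minor is C#.
The chord tones are G#, B, C#, E, giving C# minor seventh.

C# minor seventh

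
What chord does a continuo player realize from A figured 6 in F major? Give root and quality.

The figures 6 indicate a triad in first inversion.
In first inversion the root lies a sixth above the bass: a sixth above A in F major is F.
The chord tones are A, C, F, giving F major.

F major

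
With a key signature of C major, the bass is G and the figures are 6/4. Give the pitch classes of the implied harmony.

A fourth above G in this key is C.
A sixth above G in this key is E.
Together with the bass G, this spells C major in second inversion.

G, C, E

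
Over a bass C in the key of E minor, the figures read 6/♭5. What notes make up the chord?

The written figures 6/♭5 are shorthand for 6/5/3: the 3 is implied.
A third above C in this key is E.
A fifth above C in this key is G, lowered to Gb by the flat.
A sixth above C in this key is A.

C, E, Gb, A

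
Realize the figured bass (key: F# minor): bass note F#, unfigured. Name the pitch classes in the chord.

An unfigured bass implies 5/3.
A third above F# in this key is A.
A fifth above F# in this key is C#.
Together with the bass F#, this spells F# minor in root position.

F#, A, C#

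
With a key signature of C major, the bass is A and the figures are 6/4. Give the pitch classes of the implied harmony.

A, D, F

A fourth above A in this key is D.
A sixth above A in this key is F.
Together with the bass A, this spells D minor in second inversion.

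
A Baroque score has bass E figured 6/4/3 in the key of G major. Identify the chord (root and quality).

A minor seventh

The figures 6/4/3 indicate a seventh chord in second inversion.
In second inversion the root lies a fourth above the bass: a fourth above E in G major is A.
The chord tones are E, G, A, C, giving A minor seventh.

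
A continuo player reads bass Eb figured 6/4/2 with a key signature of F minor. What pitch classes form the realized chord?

Eb, F, Ab, C

A second above Eb in this key is F.
A fourth above Eb in this key is Ab.
A sixth above Eb in this key is C.
Together with the bass Eb, this spells F minor seventh in third inversion.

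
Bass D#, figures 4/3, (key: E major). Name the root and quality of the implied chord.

G# minor seventh

The figures 4/3 indicate a seventh chord in second inversion.
In second inversion the root lies a fourth above the bass: a fourth above D# in E major is G#.
The chord tones are D#, F#, G#, B, giving G# minor seventh.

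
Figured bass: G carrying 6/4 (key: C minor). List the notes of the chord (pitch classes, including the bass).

A fourth above G in this key is C.
A sixth above G in this key is Eb.
Together with the bass G, this spells C minor in second inversion.

G, C, Eb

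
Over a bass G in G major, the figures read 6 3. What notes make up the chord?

A third above G in this key is B.
A sixth above G in this key is E.
Together with the bass G, this spells E minor in first inversion.

G, B, E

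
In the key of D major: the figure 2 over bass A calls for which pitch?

B

Counting 1 letter step above A lands on B; in D major, that letter is B.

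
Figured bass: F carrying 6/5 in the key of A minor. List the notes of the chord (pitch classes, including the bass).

The written figures 6/5 are shorthand for 6/5/3: the 3 is implied.
A third above F in this key is A.
A fifth above F in this key is C.
A sixth above F in this key is D.
Together with the bass F, this spells D minor seventh in first inversion.

F, A, C, D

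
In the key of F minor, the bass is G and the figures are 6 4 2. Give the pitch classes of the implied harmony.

A second above G in this key is Ab.
A fourth above G in this key is C.
A sixth above G in this key is Eb.
Together with the bass G, this spells Ab major seventh in third inversion.

G, Ab, C, Eb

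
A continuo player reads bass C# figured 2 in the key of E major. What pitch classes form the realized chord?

The written figures 2 are shorthand for 6/4/2: the 6/4 are implied.
A second above C# in this key is D#.
A fourth above C# in this key is F#.
A sixth above C# in this key is A.
Together with the bass C#, this spells D# half-diminished seventh in third inversion.

C#, D#, F#, A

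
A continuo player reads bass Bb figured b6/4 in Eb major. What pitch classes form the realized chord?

A fourth above Bb in this key is Eb.
A sixth above Bb in this key is G, lowered to Gb by the flat.
Together with the bass Bb, this spells Eb minor in second inversion.

Bb, Eb, Gb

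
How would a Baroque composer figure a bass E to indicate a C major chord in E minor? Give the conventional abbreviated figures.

E is the third of C major, so the chord is in first inversion.
A triad in first inversion is figured 6/3, conventionally abbreviated 6.

6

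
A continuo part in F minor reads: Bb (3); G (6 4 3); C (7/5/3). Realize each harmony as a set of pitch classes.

Bb, Db, F | G, Bb, C, Eb | C, Eb, G, Bb

Bb (5/3): Bb, Db, F.
G (6/4/3): G, Bb, C, Eb.
C (7/5/3): C, Eb, G, Bb.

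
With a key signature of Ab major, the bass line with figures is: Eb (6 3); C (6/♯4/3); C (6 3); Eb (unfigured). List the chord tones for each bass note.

Eb, G, C | C, Eb, F#, Ab | C, Eb, Ab | Eb, G, Bb

Eb (6/3): Eb, G, C.
C (6/#4/3): C, Eb, F#, Ab.
C (6/3): C, Eb, Ab.
Eb (5/3): Eb, G, Bb.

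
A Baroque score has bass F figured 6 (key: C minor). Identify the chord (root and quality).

D diminished

The figures 6 indicate a triad in first inversion.
In first inversion the root lies a sixth above the bass: a sixth above F in C minor is D.
The chord tones are F, Ab, D, giving D diminished.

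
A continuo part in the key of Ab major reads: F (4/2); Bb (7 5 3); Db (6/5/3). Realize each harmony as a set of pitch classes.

F (6/4/2): F, G, Bb, Db.
Bb (7/5/3): Bb, Db, F, Ab.
Db (6/5/3): Db, F, Ab, Bb.

F, G, Bb, Db | Bb, Db, F, Ab | Db, F, Ab, Bb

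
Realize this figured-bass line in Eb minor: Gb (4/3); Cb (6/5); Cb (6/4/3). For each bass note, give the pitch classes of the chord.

Gb, Bb, Cb, Eb | Cb, Eb, Gb, Ab | Cb, Eb, F, Ab

Gb (6/4/3): Gb, Bb, Cb, Eb.
Cb (6/5/3): Cb, Eb, Gb, Ab.
Cb (6/4/3): Cb, Eb, F, Ab.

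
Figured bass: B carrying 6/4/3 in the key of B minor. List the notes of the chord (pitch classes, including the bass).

B, D, E, G

A third above B in this key is D.
A fourth above B in this key is E.
A sixth above B in this key is G.
Together with the bass B, this spells E minor seventh in second inversion.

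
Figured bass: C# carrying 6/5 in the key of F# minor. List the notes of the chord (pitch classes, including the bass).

C#, E, G#, A

The written figures 6/5 are shorthand for 6/5/3: the 3 is implied.
A third above C# in this key is E.
A fifth above C# in this key is G#.
A sixth above C# in this key is A.
Together with the bass C#, this spells A major seventh in first inversion.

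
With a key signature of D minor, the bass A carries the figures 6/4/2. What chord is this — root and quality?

Bb major seventh

The figures 6/4/2 indicate a seventh chord in third inversion.
In third inversion the root lies a second above the bass: a second above A in D minor is Bb.
The chord tones are A, Bb, D, F, giving Bb major seventh.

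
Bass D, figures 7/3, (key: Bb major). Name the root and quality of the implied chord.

The figures 7/3 indicate a seventh chord in root position.
In root position the bass is the root, so the root is D.
The chord tones are D, F, A, C, giving D minor seventh.

D minor seventh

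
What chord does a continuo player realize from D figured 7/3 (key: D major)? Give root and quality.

D major seventh

The figures 7/3 indicate a seventh chord in root position.
In root position the bass is the root, so the root is D.
The chord tones are D, F#, A, C#, giving D major seventh.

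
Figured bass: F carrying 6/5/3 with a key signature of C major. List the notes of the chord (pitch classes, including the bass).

F, A, C, D

A third above F in this key is A.
A fifth above F in this key is C.
A sixth above F in this key is D.
Together with the bass F, this spells D minor seventh in first inversion.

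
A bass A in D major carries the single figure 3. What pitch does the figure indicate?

C#

Counting 2 letter steps above A lands on C; in D major, that letter is C#.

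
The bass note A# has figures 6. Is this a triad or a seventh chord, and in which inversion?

6 is shorthand for 6/3.
Intervals of 6/3 above the bass form a triad; the bass is the third, so this is first inversion.

triad, first inversion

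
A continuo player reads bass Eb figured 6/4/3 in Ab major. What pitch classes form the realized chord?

A third above Eb in this key is G.
A fourth above Eb in this key is Ab.
A sixth above Eb in this key is C.
Together with the bass Eb, this spells Ab major seventh in second inversion.

Eb, G, Ab, C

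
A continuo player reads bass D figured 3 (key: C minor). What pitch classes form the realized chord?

The written figures 3 are shorthand for 5/3: the 5 is implied.
A third above D in this key is F.
A fifth above D in this key is Ab.
Together with the bass D, this spells D diminished in root position.

D, F, Ab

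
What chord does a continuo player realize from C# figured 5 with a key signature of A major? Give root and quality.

The figures 5 indicate a triad in root position.
In root position the bass is the root, so the root is C#.
The chord tones are C#, E, G#, giving C# minor.

C# minor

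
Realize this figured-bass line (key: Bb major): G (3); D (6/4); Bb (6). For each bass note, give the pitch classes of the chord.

G, Bb, D | D, G, Bb | Bb, D, G

G (5/3): G, Bb, D.
D (6/4): D, G, Bb.
Bb (6/3): Bb, D, G.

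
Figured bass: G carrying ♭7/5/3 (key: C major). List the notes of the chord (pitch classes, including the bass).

A third above G in this key is B.
A fifth above G in this key is D.
A seventh above G in this key is F, lowered to Fb by the flat.

G, B, D, Fb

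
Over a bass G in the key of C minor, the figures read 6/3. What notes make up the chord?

G, Bb, Eb

A third above G in this key is Bb.
A sixth above G in this key is Eb.
Together with the bass G, this spells Eb major in first inversion.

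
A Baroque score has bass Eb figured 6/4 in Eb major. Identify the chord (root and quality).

The figures 6/4 indicate a triad in second inversion.
In second inversion the root lies a fourth above the bass: a fourth above Eb in Eb major is Ab.
The chord tones are Eb, Ab, C, giving Ab major.

Ab major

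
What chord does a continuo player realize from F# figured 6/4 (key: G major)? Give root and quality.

B minor

The figures 6/4 indicate a triad in second inversion.
In second inversion the root lies a fourth above the bass: a fourth above F# in G major is B.
The chord tones are F#, B, D, giving B minor.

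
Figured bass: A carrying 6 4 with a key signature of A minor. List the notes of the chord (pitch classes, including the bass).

A fourth above A in this key is D.
A sixth above A in this key is F.
Together with the bass A, this spells D minor in second inversion.

A, D, F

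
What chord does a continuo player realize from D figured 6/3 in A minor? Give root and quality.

B diminished

The figures 6/3 indicate a triad in first inversion.
In first inversion the root lies a sixth above the bass: a sixth above D in A minor is B.
The chord tones are D, F, B, giving B diminished.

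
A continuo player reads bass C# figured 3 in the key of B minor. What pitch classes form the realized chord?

The written figures 3 are shorthand for 5/3: the 5 is implied.
A third above C# in this key is E.
A fifth above C# in this key is G.
Together with the bass C#, this spells C# diminished in root position.

C#, E, G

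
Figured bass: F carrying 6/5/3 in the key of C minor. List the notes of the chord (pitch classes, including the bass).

F, Ab, C, D

A third above F in this key is Ab.
A fifth above F in this key is C.
A sixth above F in this key is D.
Together with the bass F, this spells D half-diminished seventh in first inversion.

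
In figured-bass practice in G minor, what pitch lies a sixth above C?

Counting 5 letter steps above C lands on A; in G minor, that letter is A.

A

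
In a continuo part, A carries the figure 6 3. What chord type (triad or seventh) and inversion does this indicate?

triad, first inversion

Intervals of 6/3 above the bass form a triad; the bass is the third, so this is first inversion.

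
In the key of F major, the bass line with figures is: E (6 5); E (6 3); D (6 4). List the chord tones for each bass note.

E, G, Bb, C | E, G, C | D, G, Bb

E (6/5/3): E, G, Bb, C.
E (6/3): E, G, C.
D (6/4): D, G, Bb.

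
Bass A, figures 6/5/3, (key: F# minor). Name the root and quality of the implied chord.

F# minor seventh

The figures 6/5/3 indicate a seventh chord in first inversion.
In first inversion the root lies a sixth above the bass: a sixth above A in F# minor is F#.
The chord tones are A, C#, E, F#, giving F# minor seventh.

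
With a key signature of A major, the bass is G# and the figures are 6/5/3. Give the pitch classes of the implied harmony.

A third above G# in this key is B.
A fifth above G# in this key is D.
A sixth above G# in this key is E.
Together with the bass G#, this spells E dominant seventh in first inversion.

G#, B, D, E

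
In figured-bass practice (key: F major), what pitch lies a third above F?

A

Counting 2 letter steps above F lands on A; in F major, that letter is A.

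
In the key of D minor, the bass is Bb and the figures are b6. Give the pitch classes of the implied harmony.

The written figures b6 are shorthand for 6/3: the 3 is implied.
A third above Bb in this key is D.
A sixth above Bb in this key is G, lowered to Gb by the flat.
Together with the bass Bb, this spells Gb augmented in first inversion.

Bb, D, Gb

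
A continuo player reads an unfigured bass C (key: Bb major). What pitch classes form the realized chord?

C, Eb, G

An unfigured bass implies 5/3.
A third above C in this key is Eb.
A fifth above C in this key is G.
Together with the bass C, this spells C minor in root position.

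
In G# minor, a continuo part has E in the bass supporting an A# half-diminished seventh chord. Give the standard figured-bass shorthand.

E is the fifth of A# half-diminished seventh, so the chord is in second inversion.
A seventh chord in second inversion is figured 6/4/3, conventionally abbreviated 4/3.

4/3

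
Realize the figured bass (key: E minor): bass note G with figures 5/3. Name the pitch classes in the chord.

G, B, D

A third above G in this key is B.
A fifth above G in this key is D.
Together with the bass G, this spells G major in root position.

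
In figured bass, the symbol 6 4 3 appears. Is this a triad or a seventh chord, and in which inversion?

Intervals of 6/4/3 above the bass form a seventh chord; the bass is the fifth, so this is second inversion.

seventh chord, second inversion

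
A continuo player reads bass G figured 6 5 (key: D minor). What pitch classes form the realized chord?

The written figures 6 5 are shorthand for 6/5/3: the 3 is implied.
A third above G in this key is Bb.
A fifth above G in this key is D.
A sixth above G in this key is E.
Together with the bass G, this spells E half-diminished seventh in first inversion.

G, Bb, D, E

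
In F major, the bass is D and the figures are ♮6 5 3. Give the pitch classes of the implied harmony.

D, F, A, B

A third above D in this key is F.
A fifth above D in this key is A.
A sixth above D in this key is Bb, made natural (B) by the ♮ figure.
Together with the bass D, this spells B half-diminished seventh in first inversion.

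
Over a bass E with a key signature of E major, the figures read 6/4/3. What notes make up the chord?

A third above E in this key is G#.
A fourth above E in this key is A.
A sixth above E in this key is C#.
Together with the bass E, this spells A major seventh in second inversion.

E, G#, A, C#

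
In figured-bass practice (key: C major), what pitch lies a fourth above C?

F

Counting 3 letter steps above C lands on F; in C major, that letter is F.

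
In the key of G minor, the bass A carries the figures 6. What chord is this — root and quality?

F major

The figures 6 indicate a triad in first inversion.
In first inversion the root lies a sixth above the bass: a sixth above A in G minor is F.
The chord tones are A, C, F, giving F major.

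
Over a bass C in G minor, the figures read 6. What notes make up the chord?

The written figures 6 are shorthand for 6/3: the 3 is implied.
A third above C in this key is Eb.
A sixth above C in this key is A.
Together with the bass C, this spells A diminished in first inversion.

C, Eb, A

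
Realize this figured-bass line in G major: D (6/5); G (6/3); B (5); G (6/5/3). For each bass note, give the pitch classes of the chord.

D (6/5/3): D, F#, A, B.
G (6/3): G, B, E.
B (5/3): B, D, F#.
G (6/5/3): G, B, D, E.

D, F#, A, B | G, B, E | B, D, F# | G, B, D, E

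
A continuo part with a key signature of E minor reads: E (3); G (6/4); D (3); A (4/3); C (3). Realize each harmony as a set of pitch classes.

E, G, B | G, C, E | D, F#, A | A, C, D, F# | C, E, G

E (5/3): E, G, B.
G (6/4): G, C, E.
D (5/3): D, F#, A.
A (6/4/3): A, C, D, F#.
C (5/3): C, E, G.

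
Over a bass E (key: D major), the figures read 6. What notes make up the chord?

E, G, C#

The written figures 6 are shorthand for 6/3: the 3 is implied.
A third above E in this key is G.
A sixth above E in this key is C#.
Together with the bass E, this spells C# diminished in first inversion.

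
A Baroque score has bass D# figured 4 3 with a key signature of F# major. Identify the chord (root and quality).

The figures 4 3 indicate a seventh chord in second inversion.
In second inversion the root lies a fourth above the bass: a fourth above D# in F# major is G#.
The chord tones are D#, F#, G#, B, giving G# minor seventh.

G# minor seventh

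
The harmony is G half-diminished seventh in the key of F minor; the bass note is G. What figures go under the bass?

7

G is the root of G half-diminished seventh, so the chord is in root position.
A seventh chord in root position is figured 7/5/3, conventionally abbreviated 7.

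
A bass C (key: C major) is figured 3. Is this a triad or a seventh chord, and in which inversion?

3 is shorthand for 5/3.
Intervals of 5/3 above the bass form a triad; the bass is the root, so this is root position.

triad, root position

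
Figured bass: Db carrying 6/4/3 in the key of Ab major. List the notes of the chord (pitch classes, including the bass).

Db, F, G, Bb

A third above Db in this key is F.
A fourth above Db in this key is G.
A sixth above Db in this key is Bb.
Together with the bass Db, this spells G half-diminished seventh in second inversion.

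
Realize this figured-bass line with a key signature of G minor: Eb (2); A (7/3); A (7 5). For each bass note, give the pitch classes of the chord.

Eb, F, A, C | A, C, Eb, G | A, C, Eb, G

Eb (6/4/2): Eb, F, A, C.
A (7/5/3): A, C, Eb, G.
A (7/5/3): A, C, Eb, G.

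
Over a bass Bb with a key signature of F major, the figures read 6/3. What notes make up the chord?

Bb, D, G

A third above Bb in this key is D.
A sixth above Bb in this key is G.
Together with the bass Bb, this spells G minor in first inversion.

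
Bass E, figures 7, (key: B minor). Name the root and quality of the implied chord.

The figures 7 indicate a seventh chord in root position.
In root position the bass is the root, so the root is E.
The chord tones are E, G, B, D, giving E minor seventh.

E minor seventh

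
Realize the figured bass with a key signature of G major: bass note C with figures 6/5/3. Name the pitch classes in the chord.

C, E, G, A

A third above C in this key is E.
A fifth above C in this key is G.
A sixth above C in this key is A.
Together with the bass C, this spells A minor seventh in first inversion.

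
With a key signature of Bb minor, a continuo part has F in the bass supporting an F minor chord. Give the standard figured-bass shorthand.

F is the root of F minor, so the chord is in root position.
A triad in root position is figured 5/3, conventionally abbreviated (no figures — root-position triad).

no figures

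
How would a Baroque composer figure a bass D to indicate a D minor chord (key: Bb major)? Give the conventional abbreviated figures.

no figures

D is the root of D minor, so the chord is in root position.
A triad in root position is figured 5/3, conventionally abbreviated (no figures — root-position triad).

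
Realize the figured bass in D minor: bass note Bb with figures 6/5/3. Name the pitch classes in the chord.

A third above Bb in this key is D.
A fifth above Bb in this key is F.
A sixth above Bb in this key is G.
Together with the bass Bb, this spells G minor seventh in first inversion.

Bb, D, F, G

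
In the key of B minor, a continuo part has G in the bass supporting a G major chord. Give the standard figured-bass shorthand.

no figures

G is the root of G major, so the chord is in root position.
A triad in root position is figured 5/3, conventionally abbreviated (no figures — root-position triad).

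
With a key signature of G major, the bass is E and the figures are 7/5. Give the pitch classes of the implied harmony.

The written figures 7/5 are shorthand for 7/5/3: the 3 is implied.
A third above E in this key is G.
A fifth above E in this key is B.
A seventh above E in this key is D.
Together with the bass E, this spells E minor seventh in root position.

E, G, B, D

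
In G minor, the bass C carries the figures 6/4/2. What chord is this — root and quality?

The figures 6/4/2 indicate a seventh chord in third inversion.
In third inversion the root lies a second above the bass: a second above C in G minor is D.
The chord tones are C, D, F, A, giving D minor seventh.

D minor seventh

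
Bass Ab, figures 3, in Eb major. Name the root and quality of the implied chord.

The figures 3 indicate a triad in root position.
In root position the bass is the root, so the root is Ab.
The chord tones are Ab, C, Eb, giving Ab major.

Ab major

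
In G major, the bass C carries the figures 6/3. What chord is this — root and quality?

A minor

The figures 6/3 indicate a triad in first inversion.
In first inversion the root lies a sixth above the bass: a sixth above C in G major is A.
The chord tones are C, E, A, giving A minor.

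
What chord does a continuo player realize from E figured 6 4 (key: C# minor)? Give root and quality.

The figures 6 4 indicate a triad in second inversion.
In second inversion the root lies a fourth above the bass: a fourth above E in C# minor is A.
The chord tones are E, A, C#, giving A major.

A major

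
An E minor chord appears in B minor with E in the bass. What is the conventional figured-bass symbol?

no figures

E is the root of E minor, so the chord is in root position.
A triad in root position is figured 5/3, conventionally abbreviated (no figures — root-position triad).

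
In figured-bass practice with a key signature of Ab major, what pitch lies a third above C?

Eb

Counting 2 letter steps above C lands on E; in Ab major, that letter is Eb.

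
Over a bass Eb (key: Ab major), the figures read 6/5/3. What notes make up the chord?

Eb, G, Bb, C

A third above Eb in this key is G.
A fifth above Eb in this key is Bb.
A sixth above Eb in this key is C.
Together with the bass Eb, this spells C minor seventh in first inversion.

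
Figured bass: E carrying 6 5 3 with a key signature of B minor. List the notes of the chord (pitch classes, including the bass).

E, G, B, C#

A third above E in this key is G.
A fifth above E in this key is B.
A sixth above E in this key is C#.
Together with the bass E, this spells C# half-diminished seventh in first inversion.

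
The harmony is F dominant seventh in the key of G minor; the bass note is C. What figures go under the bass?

C is the fifth of F dominant seventh, so the chord is in second inversion.
A seventh chord in second inversion is figured 6/4/3, conventionally abbreviated 4/3.

4/3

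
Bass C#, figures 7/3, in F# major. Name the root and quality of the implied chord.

C# dominant seventh

The figures 7/3 indicate a seventh chord in root position.
In root position the bass is the root, so the root is C#.
The chord tones are C#, E#, G#, B, giving C# dominant seventh.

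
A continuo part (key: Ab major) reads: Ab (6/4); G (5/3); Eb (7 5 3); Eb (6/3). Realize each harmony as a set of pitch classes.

Ab (6/4): Ab, Db, F.
G (5/3): G, Bb, Db.
Eb (7/5/3): Eb, G, Bb, Db.
Eb (6/3): Eb, G, C.

Ab, Db, F | G, Bb, Db | Eb, G, Bb, Db | Eb, G, C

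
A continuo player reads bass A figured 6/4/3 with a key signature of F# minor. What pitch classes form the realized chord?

A, C#, D, F#

A third above A in this key is C#.
A fourth above A in this key is D.
A sixth above A in this key is F#.
Together with the bass A, this spells D major seventh in second inversion.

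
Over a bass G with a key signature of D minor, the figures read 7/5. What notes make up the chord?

G, Bb, D, F

The written figures 7/5 are shorthand for 7/5/3: the 3 is implied.
A third above G in this key is Bb.
A fifth above G in this key is D.
A seventh above G in this key is F.
Together with the bass G, this spells G minor seventh in root position.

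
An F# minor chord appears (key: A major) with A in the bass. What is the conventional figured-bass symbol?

A is the third of F# minor, so the chord is in first inversion.
A triad in first inversion is figured 6/3, conventionally abbreviated 6.

6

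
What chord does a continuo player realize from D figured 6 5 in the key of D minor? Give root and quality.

Bb major seventh

The figures 6 5 indicate a seventh chord in first inversion.
In first inversion the root lies a sixth above the bass: a sixth above D in D minor is Bb.
The chord tones are D, F, A, Bb, giving Bb major seventh.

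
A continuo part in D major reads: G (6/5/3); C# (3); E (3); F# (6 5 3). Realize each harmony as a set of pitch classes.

G (6/5/3): G, B, D, E.
C# (5/3): C#, E, G.
E (5/3): E, G, B.
F# (6/5/3): F#, A, C#, D.

G, B, D, E | C#, E, G | E, G, B | F#, A, C#, D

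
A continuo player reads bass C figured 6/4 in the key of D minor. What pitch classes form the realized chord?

C, F, A

A fourth above C in this key is F.
A sixth above C in this key is A.
Together with the bass C, this spells F major in second inversion.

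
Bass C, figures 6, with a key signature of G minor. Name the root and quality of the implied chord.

The figures 6 indicate a triad in first inversion.
In first inversion the root lies a sixth above the bass: a sixth above C in G minor is A.
The chord tones are C, Eb, A, giving A diminished.

A diminished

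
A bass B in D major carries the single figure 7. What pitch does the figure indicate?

A

Counting 6 letter steps above B lands on A; in D major, that letter is A.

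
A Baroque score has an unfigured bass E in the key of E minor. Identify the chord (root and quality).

E minor

An unfigured bass indicates a triad in root position.
In root position the bass is the root, so the root is E.
The chord tones are E, G, B, giving E minor.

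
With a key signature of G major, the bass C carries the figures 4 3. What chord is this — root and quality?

The figures 4 3 indicate a seventh chord in second inversion.
In second inversion the root lies a fourth above the bass: a fourth above C in G major is F#.
The chord tones are C, E, F#, A, giving F# half-diminished seventh.

F# half-diminished seventh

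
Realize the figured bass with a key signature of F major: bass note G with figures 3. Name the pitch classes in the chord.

G, Bb, D

The written figures 3 are shorthand for 5/3: the 5 is implied.
A third above G in this key is Bb.
A fifth above G in this key is D.
Together with the bass G, this spells G minor in root position.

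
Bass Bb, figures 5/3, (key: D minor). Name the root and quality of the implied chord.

Bb major

The figures 5/3 indicate a triad in root position.
In root position the bass is the root, so the root is Bb.
The chord tones are Bb, D, F, giving Bb major.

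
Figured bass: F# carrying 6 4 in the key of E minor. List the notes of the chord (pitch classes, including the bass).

F#, B, D

A fourth above F# in this key is B.
A sixth above F# in this key is D.
Together with the bass F#, this spells B minor in second inversion.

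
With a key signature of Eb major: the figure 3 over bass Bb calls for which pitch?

Counting 2 letter steps above Bb lands on D; in Eb major, that letter is D.

D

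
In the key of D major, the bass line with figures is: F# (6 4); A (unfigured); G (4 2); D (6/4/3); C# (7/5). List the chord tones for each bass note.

F# (6/4): F#, B, D.
A (5/3): A, C#, E.
G (6/4/2): G, A, C#, E.
D (6/4/3): D, F#, G, B.
C# (7/5/3): C#, E, G, B.

F#, B, D | A, C#, E | G, A, C#, E | D, F#, G, B | C#, E, G, B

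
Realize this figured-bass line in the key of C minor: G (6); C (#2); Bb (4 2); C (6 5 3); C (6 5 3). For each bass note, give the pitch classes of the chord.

G (6/3): G, Bb, Eb.
C (6/4/#2): C, D#, F, Ab.
Bb (6/4/2): Bb, C, Eb, G.
C (6/5/3): C, Eb, G, Ab.
C (6/5/3): C, Eb, G, Ab.

G, Bb, Eb | C, D#, F, Ab | Bb, C, Eb, G | C, Eb, G, Ab | C, Eb, G, Ab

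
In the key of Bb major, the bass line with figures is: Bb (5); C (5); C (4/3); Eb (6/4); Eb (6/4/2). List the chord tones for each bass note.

Bb (5/3): Bb, D, F.
C (5/3): C, Eb, G.
C (6/4/3): C, Eb, F, A.
Eb (6/4): Eb, A, C.
Eb (6/4/2): Eb, F, A, C.

Bb, D, F | C, Eb, G | C, Eb, F, A | Eb, A, C | Eb, F, A, C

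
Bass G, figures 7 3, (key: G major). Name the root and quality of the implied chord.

G major seventh

The figures 7 3 indicate a seventh chord in root position.
In root position the bass is the root, so the root is G.
The chord tones are G, B, D, F#, giving G major seventh.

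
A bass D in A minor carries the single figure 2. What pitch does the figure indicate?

E

Counting 1 letter step above D lands on E; in A minor, that letter is E.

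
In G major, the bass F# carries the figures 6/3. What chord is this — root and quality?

The figures 6/3 indicate a triad in first inversion.
In first inversion the root lies a sixth above the bass: a sixth above F# in G major is D.
The chord tones are F#, A, D, giving D major.

D major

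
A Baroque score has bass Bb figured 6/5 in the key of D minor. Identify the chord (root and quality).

G minor seventh

The figures 6/5 indicate a seventh chord in first inversion.
In first inversion the root lies a sixth above the bass: a sixth above Bb in D minor is G.
The chord tones are Bb, D, F, G, giving G minor seventh.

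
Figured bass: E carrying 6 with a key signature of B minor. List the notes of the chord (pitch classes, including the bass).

The written figures 6 are shorthand for 6/3: the 3 is implied.
A third above E in this key is G.
A sixth above E in this key is C#.
Together with the bass E, this spells C# diminished in first inversion.

E, G, C#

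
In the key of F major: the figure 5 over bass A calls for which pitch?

E

Counting 4 letter steps above A lands on E; in F major, that letter is E.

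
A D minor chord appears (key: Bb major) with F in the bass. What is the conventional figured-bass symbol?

F is the third of D minor, so the chord is in first inversion.
A triad in first inversion is figured 6/3, conventionally abbreviated 6.

6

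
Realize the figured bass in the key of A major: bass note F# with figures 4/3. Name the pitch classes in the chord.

F#, A, B, D

The written figures 4/3 are shorthand for 6/4/3: the 6 is implied.
A third above F# in this key is A.
A fourth above F# in this key is B.
A sixth above F# in this key is D.
Together with the bass F#, this spells B minor seventh in second inversion.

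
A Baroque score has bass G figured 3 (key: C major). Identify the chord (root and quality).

The figures 3 indicate a triad in root position.
In root position the bass is the root, so the root is G.
The chord tones are G, B, D, giving G major.

G major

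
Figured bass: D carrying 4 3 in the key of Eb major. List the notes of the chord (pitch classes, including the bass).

The written figures 4 3 are shorthand for 6/4/3: the 6 is implied.
A third above D in this key is F.
A fourth above D in this key is G.
A sixth above D in this key is Bb.
Together with the bass D, this spells G minor seventh in second inversion.

D, F, G, Bb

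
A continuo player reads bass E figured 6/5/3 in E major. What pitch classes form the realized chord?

E, G#, B, C#

A third above E in this key is G#.
A fifth above E in this key is B.
A sixth above E in this key is C#.
Together with the bass E, this spells C# minor seventh in first inversion.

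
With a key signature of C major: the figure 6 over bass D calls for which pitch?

Counting 5 letter steps above D lands on B; in C major, that letter is B.

B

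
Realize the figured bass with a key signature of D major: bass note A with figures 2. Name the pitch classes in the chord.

The written figures 2 are shorthand for 6/4/2: the 6/4 are implied.
A second above A in this key is B.
A fourth above A in this key is D.
A sixth above A in this key is F#.
Together with the bass A, this spells B minor seventh in third inversion.

A, B, D, F#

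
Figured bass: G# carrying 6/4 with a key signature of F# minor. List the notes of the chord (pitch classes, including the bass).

G#, C#, E

A fourth above G# in this key is C#.
A sixth above G# in this key is E.
Together with the bass G#, this spells C# minor in second inversion.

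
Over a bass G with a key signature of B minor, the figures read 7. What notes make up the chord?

The written figures 7 are shorthand for 7/5/3: the 5/3 are implied.
A third above G in this key is B.
A fifth above G in this key is D.
A seventh above G in this key is F#.
Together with the bass G, this spells G major seventh in root position.

G, B, D, F#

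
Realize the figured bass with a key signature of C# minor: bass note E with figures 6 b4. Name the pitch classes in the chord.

A fourth above E in this key is A, lowered to Ab by the flat.
A sixth above E in this key is C#.

E, Ab, C#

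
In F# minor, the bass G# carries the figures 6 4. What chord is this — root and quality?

The figures 6 4 indicate a triad in second inversion.
In second inversion the root lies a fourth above the bass: a fourth above G# in F# minor is C#.
The chord tones are G#, C#, E, giving C# minor.

C# minor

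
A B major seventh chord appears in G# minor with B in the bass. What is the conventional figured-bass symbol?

B is the root of B major seventh, so the chord is in root position.
A seventh chord in root position is figured 7/5/3, conventionally abbreviated 7.

7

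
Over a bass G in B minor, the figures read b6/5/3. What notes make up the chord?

G, B, D, Eb

A third above G in this key is B.
A fifth above G in this key is D.
A sixth above G in this key is E, lowered to Eb by the flat.
Together with the bass G, this spells Eb augmented major seventh in first inversion.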